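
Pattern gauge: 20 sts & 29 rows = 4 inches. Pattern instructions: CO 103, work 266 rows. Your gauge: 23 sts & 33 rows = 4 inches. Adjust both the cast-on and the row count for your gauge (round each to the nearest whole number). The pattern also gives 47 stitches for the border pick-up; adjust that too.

Cast on 118 stitches; work 303 rows; border pick-up 54 stitches.

Stitches: 103 × 23/20 = 118.45 → 118.
Rows: 266 × 33/29 = 302.69 → 303.
border pick-up: 47 × 23/20 = 54.05 → 54.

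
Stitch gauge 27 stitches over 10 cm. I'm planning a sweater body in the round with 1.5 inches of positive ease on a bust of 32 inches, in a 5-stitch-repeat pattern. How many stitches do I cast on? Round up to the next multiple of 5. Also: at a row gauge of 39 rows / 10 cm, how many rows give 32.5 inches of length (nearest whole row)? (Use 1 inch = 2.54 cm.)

Finished = 32 + 1.5 = 33.5 inches.
33.5 inches × 2.54 = 85.09 cm.
27/10 = 2.7 sts per cm; 85.09 × 2.7 = 229.74 sts.
Next multiple of 5 → 230.
32.5 inches = 82.55 cm; × 3.9 = 321.94 → 322 rows.

Cast on 230 stitches; work 322 rows.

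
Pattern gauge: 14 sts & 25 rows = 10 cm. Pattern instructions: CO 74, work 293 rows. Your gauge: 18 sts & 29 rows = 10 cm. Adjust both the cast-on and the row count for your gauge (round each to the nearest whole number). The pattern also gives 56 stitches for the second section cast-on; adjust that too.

Cast on 95 stitches; work 340 rows; second section cast-on 72 stitches.

Stitches: 74 × 18/14 = 95.14 → 95.
Rows: 293 × 29/25 = 339.88 → 340.
second section cast-on: 56 × 18/14 = 72.00 → 72.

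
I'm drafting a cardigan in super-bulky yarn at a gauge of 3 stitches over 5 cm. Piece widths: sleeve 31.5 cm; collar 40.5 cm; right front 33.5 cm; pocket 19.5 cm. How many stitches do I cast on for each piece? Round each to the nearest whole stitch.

sleeve 19; collar 24; right front 20; pocket 12.

Rate = 3/5 = 0.6 sts per cm.
sleeve: 31.5 × 0.6 = 18.90 → 19.
collar: 40.5 × 0.6 = 24.30 → 24.
right front: 33.5 × 0.6 = 20.10 → 20.
pocket: 19.5 × 0.6 = 11.70 → 12.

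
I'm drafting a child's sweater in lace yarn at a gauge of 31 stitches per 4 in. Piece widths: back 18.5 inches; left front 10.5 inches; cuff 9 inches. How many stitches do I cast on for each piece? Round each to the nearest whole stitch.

back 143; left front 81; cuff 70.

Rate = 31/4 = 7.75 sts per in.
back: 18.5 × 7.75 = 143.38 → 143.
left front: 10.5 × 7.75 = 81.38 → 81.
cuff: 9 × 7.75 = 69.75 → 70.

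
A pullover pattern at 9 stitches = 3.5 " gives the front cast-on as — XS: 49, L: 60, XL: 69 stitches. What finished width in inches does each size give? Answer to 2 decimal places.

9/3.5 = 2.571 sts per in.
XS: 49 / 2.571 = 19.056 → 19.06 in.
L: 60 / 2.571 = 23.333 → 23.33 in.
XL: 69 / 2.571 = 26.833 → 26.83 in.

XS 19.06 inches; L 23.33 inches; XL 26.83 inches.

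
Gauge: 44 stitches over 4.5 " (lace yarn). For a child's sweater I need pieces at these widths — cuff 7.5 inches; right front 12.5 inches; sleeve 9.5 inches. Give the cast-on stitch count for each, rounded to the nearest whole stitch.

cuff 73; right front 122; sleeve 93.

Rate = 44/4.5 = 9.778 sts per in.
cuff: 7.5 × 9.778 = 73.33 → 73.
right front: 12.5 × 9.778 = 122.22 → 122.
sleeve: 9.5 × 9.778 = 92.89 → 93.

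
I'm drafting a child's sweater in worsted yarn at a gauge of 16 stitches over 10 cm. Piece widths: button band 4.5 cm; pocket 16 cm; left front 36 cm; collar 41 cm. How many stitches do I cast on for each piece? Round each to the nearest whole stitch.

button band 7; pocket 26; left front 58; collar 66.

Rate = 16/10 = 1.6 sts per cm.
button band: 4.5 × 1.6 = 7.20 → 7.
pocket: 16 × 1.6 = 25.60 → 26.
left front: 36 × 1.6 = 57.60 → 58.
collar: 41 × 1.6 = 65.60 → 66.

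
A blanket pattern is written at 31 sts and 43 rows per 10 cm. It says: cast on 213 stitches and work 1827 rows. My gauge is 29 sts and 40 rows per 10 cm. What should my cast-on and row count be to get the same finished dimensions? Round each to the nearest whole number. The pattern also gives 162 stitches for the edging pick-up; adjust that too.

Cast on 199 stitches; work 1700 rows; edging pick-up 152 stitches.

Stitches: 213 × 29/31 = 199.26 → 199.
Rows: 1827 × 40/43 = 1699.53 → 1700.
edging pick-up: 162 × 29/31 = 151.55 → 152.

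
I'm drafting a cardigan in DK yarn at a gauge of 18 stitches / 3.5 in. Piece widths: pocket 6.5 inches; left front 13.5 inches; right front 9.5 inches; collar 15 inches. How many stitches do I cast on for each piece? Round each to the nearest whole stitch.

Rate = 18/3.5 = 5.143 sts per in.
pocket: 6.5 × 5.143 = 33.43 → 33.
left front: 13.5 × 5.143 = 69.43 → 69.
right front: 9.5 × 5.143 = 48.86 → 49.
collar: 15 × 5.143 = 77.14 → 77.

pocket 33; left front 69; right front 49; collar 77.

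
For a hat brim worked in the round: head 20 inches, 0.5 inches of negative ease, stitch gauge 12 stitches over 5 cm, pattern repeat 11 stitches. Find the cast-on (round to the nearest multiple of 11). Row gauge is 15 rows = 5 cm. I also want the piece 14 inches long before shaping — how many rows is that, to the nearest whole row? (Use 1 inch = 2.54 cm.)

Finished = 20 − 0.5 = 19.5 inches.
19.5 inches × 2.54 = 49.53 cm.
12/5 = 2.4 sts per cm; 49.53 × 2.4 = 118.87 sts.
Nearest multiple of 11 → 121.
14 inches = 35.56 cm; × 3 = 106.68 → 107 rows.

Cast on 121 stitches; work 107 rows.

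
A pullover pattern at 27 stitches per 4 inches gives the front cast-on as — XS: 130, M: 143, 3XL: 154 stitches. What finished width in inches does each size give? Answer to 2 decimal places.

XS 19.26 inches; M 21.19 inches; 3XL 22.81 inches.

27/4 = 6.75 sts per in.
XS: 130 / 6.75 = 19.259 → 19.26 in.
M: 143 / 6.75 = 21.185 → 21.19 in.
3XL: 154 / 6.75 = 22.815 → 22.81 in.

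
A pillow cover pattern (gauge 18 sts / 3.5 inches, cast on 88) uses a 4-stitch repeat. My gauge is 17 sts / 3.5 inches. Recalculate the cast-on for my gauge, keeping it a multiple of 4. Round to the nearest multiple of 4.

88 × 17 / 18 = 83.11.
Nearest multiple of 4: 84.

CO 84 sts.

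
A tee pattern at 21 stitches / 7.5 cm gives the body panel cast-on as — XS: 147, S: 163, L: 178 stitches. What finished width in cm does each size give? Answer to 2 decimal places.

21/7.5 = 2.8 sts per cm.
XS: 147 / 2.8 = 52.500 → 52.50 cm.
S: 163 / 2.8 = 58.214 → 58.21 cm.
L: 178 / 2.8 = 63.571 → 63.57 cm.

XS 52.50 cm; S 58.21 cm; L 63.57 cm.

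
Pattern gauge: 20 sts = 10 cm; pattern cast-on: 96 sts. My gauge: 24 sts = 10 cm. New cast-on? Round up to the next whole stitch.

Cast on 116 stitches.

Scale factor = 24 / 20 = 1.200.
96 × 24 / 20 = 115.20 sts.
→ 116 sts.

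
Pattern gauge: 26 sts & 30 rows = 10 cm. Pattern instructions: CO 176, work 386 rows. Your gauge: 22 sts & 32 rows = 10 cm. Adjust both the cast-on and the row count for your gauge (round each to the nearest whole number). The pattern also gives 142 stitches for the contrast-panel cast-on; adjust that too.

Stitches: 176 × 22/26 = 148.92 → 149.
Rows: 386 × 32/30 = 411.73 → 412.
contrast-panel cast-on: 142 × 22/26 = 120.15 → 120.

Cast on 149 stitches; work 412 rows; contrast-panel cast-on 120 stitches.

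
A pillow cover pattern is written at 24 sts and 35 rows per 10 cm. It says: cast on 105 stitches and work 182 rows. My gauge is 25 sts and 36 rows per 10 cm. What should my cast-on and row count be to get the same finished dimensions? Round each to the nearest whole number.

Stitches: 105 × 25/24 = 109.38 → 109.
Rows: 182 × 36/35 = 187.20 → 187.

Cast on 109 stitches; work 187 rows.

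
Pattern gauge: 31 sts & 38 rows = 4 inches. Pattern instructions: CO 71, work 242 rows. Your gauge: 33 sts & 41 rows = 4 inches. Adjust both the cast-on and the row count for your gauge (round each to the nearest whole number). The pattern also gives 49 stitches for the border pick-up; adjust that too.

Cast on 76 stitches; work 261 rows; border pick-up 52 stitches.

Stitches: 71 × 33/31 = 75.58 → 76.
Rows: 242 × 41/38 = 261.11 → 261.
border pick-up: 49 × 33/31 = 52.16 → 52.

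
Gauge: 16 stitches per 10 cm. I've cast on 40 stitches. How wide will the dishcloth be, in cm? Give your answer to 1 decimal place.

16 stitches / 10 cm = 1.6 stitches per cm.
40 / 1.6 = 25.00 cm.

25.0 cm.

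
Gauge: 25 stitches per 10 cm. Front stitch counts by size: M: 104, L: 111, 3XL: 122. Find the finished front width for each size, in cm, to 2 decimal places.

M 41.60 cm; L 44.40 cm; 3XL 48.80 cm.

25/10 = 2.5 sts per cm.
M: 104 / 2.5 = 41.600 → 41.60 cm.
L: 111 / 2.5 = 44.400 → 44.40 cm.
3XL: 122 / 2.5 = 48.800 → 48.80 cm.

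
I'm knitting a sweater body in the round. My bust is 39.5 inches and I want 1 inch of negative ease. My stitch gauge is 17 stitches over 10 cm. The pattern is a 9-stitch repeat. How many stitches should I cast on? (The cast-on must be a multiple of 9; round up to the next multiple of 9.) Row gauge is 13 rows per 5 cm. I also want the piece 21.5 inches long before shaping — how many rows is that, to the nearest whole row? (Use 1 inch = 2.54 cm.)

Cast on 171 stitches; work 142 rows.

Finished = 39.5 − 1 = 38.5 inches.
38.5 inches × 2.54 = 97.79 cm.
17/10 = 1.7 sts per cm; 97.79 × 1.7 = 166.24 sts.
Next multiple of 9 → 171.
21.5 inches = 54.61 cm; × 2.6 = 141.99 → 142 rows.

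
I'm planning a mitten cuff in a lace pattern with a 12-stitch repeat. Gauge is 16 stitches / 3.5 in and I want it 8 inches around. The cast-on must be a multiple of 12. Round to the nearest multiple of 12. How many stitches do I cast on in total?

16 / 3.5 = 4.571 sts per inch.
8 × 4.571 = 36.57 sts.
Nearest multiple of 12: 36.

36 stitches.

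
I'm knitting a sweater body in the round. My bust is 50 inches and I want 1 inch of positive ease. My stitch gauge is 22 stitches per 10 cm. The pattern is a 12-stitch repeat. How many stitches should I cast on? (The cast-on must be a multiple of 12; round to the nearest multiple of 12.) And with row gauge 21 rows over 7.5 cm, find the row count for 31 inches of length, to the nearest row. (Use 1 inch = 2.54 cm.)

Finished = 50 + 1 = 51 inches.
51 inches × 2.54 = 129.54 cm.
22/10 = 2.2 sts per cm; 129.54 × 2.2 = 284.99 sts.
Nearest multiple of 12 → 288.
31 inches = 78.74 cm; × 2.8 = 220.47 → 220 rows.

Cast on 288 stitches; work 220 rows.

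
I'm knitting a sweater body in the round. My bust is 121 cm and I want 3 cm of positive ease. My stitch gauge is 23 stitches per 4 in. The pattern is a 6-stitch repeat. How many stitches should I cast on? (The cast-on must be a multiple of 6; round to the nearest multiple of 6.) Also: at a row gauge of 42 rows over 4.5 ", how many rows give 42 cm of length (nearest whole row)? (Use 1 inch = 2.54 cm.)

Finished = 121 + 3 = 124 cm.
124 cm × 1/2.54 = 48.82 inches.
23/4 = 5.75 sts per in; 48.82 × 5.75 = 280.71 sts.
Nearest multiple of 6 → 282.
42 cm = 16.54 inches; × 9.333 = 154.33 → 154 rows.

Cast on 282 stitches; work 154 rows.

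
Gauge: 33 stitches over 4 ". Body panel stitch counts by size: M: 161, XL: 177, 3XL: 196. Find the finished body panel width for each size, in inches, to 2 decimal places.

M 19.52 inches; XL 21.45 inches; 3XL 23.76 inches.

33/4 = 8.25 sts per in.
M: 161 / 8.25 = 19.515 → 19.52 in.
XL: 177 / 8.25 = 21.455 → 21.45 in.
3XL: 196 / 8.25 = 23.758 → 23.76 in.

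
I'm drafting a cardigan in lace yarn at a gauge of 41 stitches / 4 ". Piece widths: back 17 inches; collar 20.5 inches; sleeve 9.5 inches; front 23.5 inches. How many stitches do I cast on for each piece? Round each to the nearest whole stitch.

back 174; collar 210; sleeve 97; front 241.

Rate = 41/4 = 10.25 sts per in.
back: 17 × 10.25 = 174.25 → 174.
collar: 20.5 × 10.25 = 210.12 → 210.
sleeve: 9.5 × 10.25 = 97.38 → 97.
front: 23.5 × 10.25 = 240.88 → 241.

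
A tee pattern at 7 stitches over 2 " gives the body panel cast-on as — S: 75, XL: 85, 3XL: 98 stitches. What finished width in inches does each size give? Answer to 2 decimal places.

7/2 = 3.5 sts per in.
S: 75 / 3.5 = 21.429 → 21.43 in.
XL: 85 / 3.5 = 24.286 → 24.29 in.
3XL: 98 / 3.5 = 28.000 → 28.00 in.

S 21.43 inches; XL 24.29 inches; 3XL 28.00 inches.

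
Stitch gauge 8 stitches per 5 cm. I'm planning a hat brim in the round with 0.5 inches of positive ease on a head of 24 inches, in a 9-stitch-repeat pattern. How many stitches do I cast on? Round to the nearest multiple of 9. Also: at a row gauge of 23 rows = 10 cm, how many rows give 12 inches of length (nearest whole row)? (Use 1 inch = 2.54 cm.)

Finished = 24 + 0.5 = 24.5 inches.
24.5 inches × 2.54 = 62.23 cm.
8/5 = 1.6 sts per cm; 62.23 × 1.6 = 99.57 sts.
Nearest multiple of 9 → 99.
12 inches = 30.48 cm; × 2.3 = 70.10 → 70 rows.

Cast on 99 stitches; work 70 rows.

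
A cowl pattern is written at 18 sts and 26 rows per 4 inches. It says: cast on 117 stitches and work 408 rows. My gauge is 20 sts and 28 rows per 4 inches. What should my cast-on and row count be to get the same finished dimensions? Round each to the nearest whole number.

Cast on 130 stitches; work 439 rows.

Stitches: 117 × 20/18 = 130.00 → 130.
Rows: 408 × 28/26 = 439.38 → 439.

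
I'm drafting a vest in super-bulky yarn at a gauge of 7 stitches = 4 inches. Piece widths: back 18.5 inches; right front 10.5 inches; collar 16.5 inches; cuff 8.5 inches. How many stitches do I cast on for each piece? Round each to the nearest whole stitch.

back 32; right front 18; collar 29; cuff 15.

Rate = 7/4 = 1.75 sts per in.
back: 18.5 × 1.75 = 32.38 → 32.
right front: 10.5 × 1.75 = 18.38 → 18.
collar: 16.5 × 1.75 = 28.88 → 29.
cuff: 8.5 × 1.75 = 14.88 → 15.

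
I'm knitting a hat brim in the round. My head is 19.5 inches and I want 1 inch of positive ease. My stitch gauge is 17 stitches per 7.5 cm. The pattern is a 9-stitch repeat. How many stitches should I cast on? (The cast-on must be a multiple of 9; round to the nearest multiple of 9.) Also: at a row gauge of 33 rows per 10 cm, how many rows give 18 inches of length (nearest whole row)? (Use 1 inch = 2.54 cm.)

Cast on 117 stitches; work 151 rows.

Finished = 19.5 + 1 = 20.5 inches.
20.5 inches × 2.54 = 52.07 cm.
17/7.5 = 2.267 sts per cm; 52.07 × 2.267 = 118.03 sts.
Nearest multiple of 9 → 117.
18 inches = 45.72 cm; × 3.3 = 150.88 → 151 rows.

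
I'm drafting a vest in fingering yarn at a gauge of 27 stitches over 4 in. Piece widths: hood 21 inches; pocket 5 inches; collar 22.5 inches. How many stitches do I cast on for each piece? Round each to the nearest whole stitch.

hood 142; pocket 34; collar 152.

Rate = 27/4 = 6.75 sts per in.
hood: 21 × 6.75 = 141.75 → 142.
pocket: 5 × 6.75 = 33.75 → 34.
collar: 22.5 × 6.75 = 151.88 → 152.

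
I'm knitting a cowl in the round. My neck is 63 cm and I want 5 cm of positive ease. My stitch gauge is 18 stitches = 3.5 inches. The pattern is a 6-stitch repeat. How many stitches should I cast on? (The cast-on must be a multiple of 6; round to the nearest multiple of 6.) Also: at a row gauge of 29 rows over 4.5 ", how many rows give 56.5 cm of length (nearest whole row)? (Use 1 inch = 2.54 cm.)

Finished = 63 + 5 = 68 cm.
68 cm × 1/2.54 = 26.77 inches.
18/3.5 = 5.143 sts per in; 26.77 × 5.143 = 137.68 sts.
Nearest multiple of 6 → 138.
56.5 cm = 22.24 inches; × 6.444 = 143.35 → 143 rows.

Cast on 138 stitches; work 143 rows.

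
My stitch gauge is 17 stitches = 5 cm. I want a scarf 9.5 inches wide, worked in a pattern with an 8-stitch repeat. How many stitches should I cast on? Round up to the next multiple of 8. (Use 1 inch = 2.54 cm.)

9.5 in = 9.5 × 2.54 = 24.13 cm.
17 / 5 = 3.4 sts/cm.
24.13 × 3.4 = 82.04 sts.
→ 88.

88 stitches.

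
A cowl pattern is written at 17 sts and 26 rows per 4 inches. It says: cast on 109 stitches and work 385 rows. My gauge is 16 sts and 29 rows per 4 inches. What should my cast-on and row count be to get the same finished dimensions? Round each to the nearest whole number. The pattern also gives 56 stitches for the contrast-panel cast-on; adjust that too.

Stitches: 109 × 16/17 = 102.59 → 103.
Rows: 385 × 29/26 = 429.42 → 429.
contrast-panel cast-on: 56 × 16/17 = 52.71 → 53.

Cast on 103 stitches; work 429 rows; contrast-panel cast-on 53 stitches.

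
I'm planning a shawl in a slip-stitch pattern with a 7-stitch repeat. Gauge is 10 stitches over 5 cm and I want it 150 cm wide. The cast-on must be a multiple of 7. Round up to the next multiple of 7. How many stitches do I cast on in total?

CO 301 sts.

10 / 5 = 2 sts per cm.
150 × 2 = 300.00 sts.
Next multiple of 7: 301.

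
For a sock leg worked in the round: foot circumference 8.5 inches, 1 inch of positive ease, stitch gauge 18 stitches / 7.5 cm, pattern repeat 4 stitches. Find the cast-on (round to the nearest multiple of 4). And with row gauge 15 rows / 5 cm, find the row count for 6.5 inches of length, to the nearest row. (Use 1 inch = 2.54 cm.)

Finished = 8.5 + 1 = 9.5 inches.
9.5 inches × 2.54 = 24.13 cm.
18/7.5 = 2.4 sts per cm; 24.13 × 2.4 = 57.91 sts.
Nearest multiple of 4 → 56.
6.5 inches = 16.51 cm; × 3 = 49.53 → 50 rows.

Cast on 56 stitches; work 50 rows.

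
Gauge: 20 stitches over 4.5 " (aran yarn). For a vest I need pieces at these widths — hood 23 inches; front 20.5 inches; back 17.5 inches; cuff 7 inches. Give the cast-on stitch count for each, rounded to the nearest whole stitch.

Rate = 20/4.5 = 4.444 sts per in.
hood: 23 × 4.444 = 102.22 → 102.
front: 20.5 × 4.444 = 91.11 → 91.
back: 17.5 × 4.444 = 77.78 → 78.
cuff: 7 × 4.444 = 31.11 → 31.

hood 102; front 91; back 78; cuff 31.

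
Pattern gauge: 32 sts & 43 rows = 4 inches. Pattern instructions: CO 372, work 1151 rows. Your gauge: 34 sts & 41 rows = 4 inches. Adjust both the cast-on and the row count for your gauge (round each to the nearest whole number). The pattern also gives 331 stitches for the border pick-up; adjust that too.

Stitches: 372 × 34/32 = 395.25 → 395.
Rows: 1151 × 41/43 = 1097.47 → 1097.
border pick-up: 331 × 34/32 = 351.69 → 352.

Cast on 395 stitches; work 1097 rows; border pick-up 352 stitches.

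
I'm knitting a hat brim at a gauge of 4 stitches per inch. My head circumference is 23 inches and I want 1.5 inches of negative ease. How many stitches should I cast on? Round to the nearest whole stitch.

Cast on 86 stitches.

Finished = 23 − 1.5 = 21.5 in.
4 / 1 = 4 sts per inch.
21.50 × 4 = 86.00 sts.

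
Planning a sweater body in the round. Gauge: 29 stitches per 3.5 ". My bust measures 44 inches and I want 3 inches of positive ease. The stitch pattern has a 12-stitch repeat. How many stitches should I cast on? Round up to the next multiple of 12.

CO 396 sts.

Finished = 44 + 3 = 47 inches.
29 / 3.5 = 8.286 sts/in.
47 × 8.286 = 389.43 sts.
Next multiple of 12: 396.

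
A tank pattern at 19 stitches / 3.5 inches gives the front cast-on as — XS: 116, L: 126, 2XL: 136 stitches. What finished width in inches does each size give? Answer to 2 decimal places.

XS 21.37 inches; L 23.21 inches; 2XL 25.05 inches.

19/3.5 = 5.429 sts per in.
XS: 116 / 5.429 = 21.368 → 21.37 in.
L: 126 / 5.429 = 23.211 → 23.21 in.
2XL: 136 / 5.429 = 25.053 → 25.05 in.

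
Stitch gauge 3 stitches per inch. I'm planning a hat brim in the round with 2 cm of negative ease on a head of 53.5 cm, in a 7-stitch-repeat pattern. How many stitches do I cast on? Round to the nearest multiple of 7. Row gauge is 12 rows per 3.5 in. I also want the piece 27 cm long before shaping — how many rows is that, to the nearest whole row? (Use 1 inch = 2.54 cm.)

Finished = 53.5 − 2 = 51.5 cm.
51.5 cm × 1/2.54 = 20.28 inches.
3/1 = 3 sts per in; 20.28 × 3 = 60.83 sts.
Nearest multiple of 7 → 63.
27 cm = 10.63 inches; × 3.429 = 36.45 → 36 rows.

Cast on 63 stitches; work 36 rows.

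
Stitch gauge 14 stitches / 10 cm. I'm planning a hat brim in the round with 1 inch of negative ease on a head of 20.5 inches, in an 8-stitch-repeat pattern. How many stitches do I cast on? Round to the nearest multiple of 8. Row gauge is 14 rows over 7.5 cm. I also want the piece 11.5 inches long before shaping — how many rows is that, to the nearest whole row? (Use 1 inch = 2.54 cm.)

Cast on 72 stitches; work 55 rows.

Finished = 20.5 − 1 = 19.5 inches.
19.5 inches × 2.54 = 49.53 cm.
14/10 = 1.4 sts per cm; 49.53 × 1.4 = 69.34 sts.
Nearest multiple of 8 → 72.
11.5 inches = 29.21 cm; × 1.867 = 54.53 → 55 rows.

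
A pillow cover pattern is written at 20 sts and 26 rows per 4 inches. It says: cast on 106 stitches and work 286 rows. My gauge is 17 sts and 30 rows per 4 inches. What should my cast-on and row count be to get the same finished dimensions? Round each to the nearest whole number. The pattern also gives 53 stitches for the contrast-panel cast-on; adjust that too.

Cast on 90 stitches; work 330 rows; contrast-panel cast-on 45 stitches.

Stitches: 106 × 17/20 = 90.10 → 90.
Rows: 286 × 30/26 = 330.00 → 330.
contrast-panel cast-on: 53 × 17/20 = 45.05 → 45.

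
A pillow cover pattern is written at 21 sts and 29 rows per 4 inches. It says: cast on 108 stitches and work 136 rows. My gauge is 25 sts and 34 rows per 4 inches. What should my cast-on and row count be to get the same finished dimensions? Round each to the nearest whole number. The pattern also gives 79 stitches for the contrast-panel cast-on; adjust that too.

Stitches: 108 × 25/21 = 128.57 → 129.
Rows: 136 × 34/29 = 159.45 → 159.
contrast-panel cast-on: 79 × 25/21 = 94.05 → 94.

Cast on 129 stitches; work 159 rows; contrast-panel cast-on 94 stitches.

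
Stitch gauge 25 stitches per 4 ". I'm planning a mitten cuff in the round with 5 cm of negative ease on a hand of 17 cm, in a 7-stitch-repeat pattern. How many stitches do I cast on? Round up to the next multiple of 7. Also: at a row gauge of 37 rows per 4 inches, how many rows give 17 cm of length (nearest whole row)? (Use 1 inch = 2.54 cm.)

Finished = 17 − 5 = 12 cm.
12 cm × 1/2.54 = 4.72 inches.
25/4 = 6.25 sts per in; 4.72 × 6.25 = 29.53 sts.
Next multiple of 7 → 35.
17 cm = 6.69 inches; × 9.25 = 61.91 → 62 rows.

Cast on 35 stitches; work 62 rows.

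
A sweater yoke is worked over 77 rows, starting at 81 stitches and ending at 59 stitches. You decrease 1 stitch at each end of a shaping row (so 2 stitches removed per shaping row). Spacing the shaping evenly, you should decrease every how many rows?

Stitches to remove: |59 − 81| = 22.
Shaping rows needed: 22 / 2 = 11.
77 rows / 11 = every 7 rows.

Decrease every 7th row.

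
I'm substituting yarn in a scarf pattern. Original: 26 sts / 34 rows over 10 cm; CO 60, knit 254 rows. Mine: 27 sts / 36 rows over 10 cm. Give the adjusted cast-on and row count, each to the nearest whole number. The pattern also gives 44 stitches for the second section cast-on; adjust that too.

Cast on 62 stitches; work 269 rows; second section cast-on 46 stitches.

Stitches: 60 × 27/26 = 62.31 → 62.
Rows: 254 × 36/34 = 268.94 → 269.
second section cast-on: 44 × 27/26 = 45.69 → 46.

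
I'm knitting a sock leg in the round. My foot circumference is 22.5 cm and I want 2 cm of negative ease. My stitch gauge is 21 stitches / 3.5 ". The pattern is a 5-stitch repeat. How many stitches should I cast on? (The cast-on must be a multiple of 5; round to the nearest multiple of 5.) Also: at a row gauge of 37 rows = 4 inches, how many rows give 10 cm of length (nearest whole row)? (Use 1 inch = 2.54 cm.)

Cast on 50 stitches; work 36 rows.

Finished = 22.5 − 2 = 20.5 cm.
20.5 cm × 1/2.54 = 8.07 inches.
21/3.5 = 6 sts per in; 8.07 × 6 = 48.43 sts.
Nearest multiple of 5 → 50.
10 cm = 3.94 inches; × 9.25 = 36.42 → 36 rows.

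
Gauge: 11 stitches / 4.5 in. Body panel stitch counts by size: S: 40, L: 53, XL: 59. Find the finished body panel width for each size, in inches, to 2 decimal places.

S 16.36 inches; L 21.68 inches; XL 24.14 inches.

11/4.5 = 2.444 sts per in.
S: 40 / 2.444 = 16.364 → 16.36 in.
L: 53 / 2.444 = 21.682 → 21.68 in.
XL: 59 / 2.444 = 24.136 → 24.14 in.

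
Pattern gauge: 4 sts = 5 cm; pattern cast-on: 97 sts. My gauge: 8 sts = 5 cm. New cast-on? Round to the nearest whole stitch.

CO 194 sts.

Scale factor = 8 / 4 = 2.000.
97 × 8 / 4 = 194.00 sts.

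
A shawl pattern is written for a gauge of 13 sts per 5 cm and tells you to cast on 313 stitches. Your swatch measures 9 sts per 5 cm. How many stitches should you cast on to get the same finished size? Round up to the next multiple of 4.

Scale factor = 9 / 13 = 0.692.
313 × 9 / 13 = 216.69 sts.
→ 220 sts.

CO 220 sts.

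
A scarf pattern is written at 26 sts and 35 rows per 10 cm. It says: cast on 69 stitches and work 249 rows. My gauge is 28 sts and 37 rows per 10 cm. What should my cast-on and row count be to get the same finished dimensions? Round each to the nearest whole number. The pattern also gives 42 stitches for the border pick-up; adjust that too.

Stitches: 69 × 28/26 = 74.31 → 74.
Rows: 249 × 37/35 = 263.23 → 263.
border pick-up: 42 × 28/26 = 45.23 → 45.

Cast on 74 stitches; work 263 rows; border pick-up 45 stitches.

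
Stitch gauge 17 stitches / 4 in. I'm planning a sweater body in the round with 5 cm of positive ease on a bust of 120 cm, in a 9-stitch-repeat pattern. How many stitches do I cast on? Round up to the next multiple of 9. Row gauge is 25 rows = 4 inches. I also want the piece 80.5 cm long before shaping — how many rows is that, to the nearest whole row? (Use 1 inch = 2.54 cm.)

Finished = 120 + 5 = 125 cm.
125 cm × 1/2.54 = 49.21 inches.
17/4 = 4.25 sts per in; 49.21 × 4.25 = 209.15 sts.
Next multiple of 9 → 216.
80.5 cm = 31.69 inches; × 6.25 = 198.08 → 198 rows.

Cast on 216 stitches; work 198 rows.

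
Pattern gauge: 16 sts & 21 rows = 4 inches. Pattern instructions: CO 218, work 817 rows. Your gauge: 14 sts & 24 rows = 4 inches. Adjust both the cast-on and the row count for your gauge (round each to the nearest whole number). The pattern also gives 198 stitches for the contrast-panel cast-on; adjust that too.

Cast on 191 stitches; work 934 rows; contrast-panel cast-on 173 stitches.

Stitches: 218 × 14/16 = 190.75 → 191.
Rows: 817 × 24/21 = 933.71 → 934.
contrast-panel cast-on: 198 × 14/16 = 173.25 → 173.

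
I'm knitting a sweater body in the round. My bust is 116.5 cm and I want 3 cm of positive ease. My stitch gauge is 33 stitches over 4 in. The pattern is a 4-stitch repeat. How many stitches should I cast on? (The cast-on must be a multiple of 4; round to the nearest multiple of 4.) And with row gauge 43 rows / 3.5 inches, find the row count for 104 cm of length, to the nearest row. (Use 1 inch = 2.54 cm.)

Cast on 388 stitches; work 503 rows.

Finished = 116.5 + 3 = 119.5 cm.
119.5 cm × 1/2.54 = 47.05 inches.
33/4 = 8.25 sts per in; 47.05 × 8.25 = 388.14 sts.
Nearest multiple of 4 → 388.
104 cm = 40.94 inches; × 12.286 = 503.04 → 503 rows.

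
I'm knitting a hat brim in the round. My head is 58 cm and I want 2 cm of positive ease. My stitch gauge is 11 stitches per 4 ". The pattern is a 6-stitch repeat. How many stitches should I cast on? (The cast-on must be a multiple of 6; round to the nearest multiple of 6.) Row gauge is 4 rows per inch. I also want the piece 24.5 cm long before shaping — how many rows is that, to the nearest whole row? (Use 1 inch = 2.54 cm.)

Cast on 66 stitches; work 39 rows.

Finished = 58 + 2 = 60 cm.
60 cm × 1/2.54 = 23.62 inches.
11/4 = 2.75 sts per in; 23.62 × 2.75 = 64.96 sts.
Nearest multiple of 6 → 66.
24.5 cm = 9.65 inches; × 4 = 38.58 → 39 rows.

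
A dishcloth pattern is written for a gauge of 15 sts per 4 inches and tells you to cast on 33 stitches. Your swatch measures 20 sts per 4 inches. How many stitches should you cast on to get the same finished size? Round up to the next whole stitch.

44 stitches.

Scale factor = 20 / 15 = 1.333.
33 × 20 / 15 = 44.00 sts.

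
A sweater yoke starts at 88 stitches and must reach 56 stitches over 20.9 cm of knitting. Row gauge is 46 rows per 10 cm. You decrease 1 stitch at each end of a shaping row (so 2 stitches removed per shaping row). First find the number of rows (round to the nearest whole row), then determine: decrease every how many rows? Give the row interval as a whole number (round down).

Rows = 20.9 × 4.6 = 96.1 → 96 rows.
Stitches to remove: 32 → 16 shaping rows (at 2 st each).
96 / 16 = 6.00 → every 6 rows.

Decrease every 6th row.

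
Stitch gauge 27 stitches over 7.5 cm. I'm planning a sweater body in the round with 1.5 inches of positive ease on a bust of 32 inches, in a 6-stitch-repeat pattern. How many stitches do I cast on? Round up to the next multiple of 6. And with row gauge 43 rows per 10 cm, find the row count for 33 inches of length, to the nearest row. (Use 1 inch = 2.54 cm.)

Cast on 312 stitches; work 360 rows.

Finished = 32 + 1.5 = 33.5 inches.
33.5 inches × 2.54 = 85.09 cm.
27/7.5 = 3.6 sts per cm; 85.09 × 3.6 = 306.32 sts.
Next multiple of 6 → 312.
33 inches = 83.82 cm; × 4.3 = 360.43 → 360 rows.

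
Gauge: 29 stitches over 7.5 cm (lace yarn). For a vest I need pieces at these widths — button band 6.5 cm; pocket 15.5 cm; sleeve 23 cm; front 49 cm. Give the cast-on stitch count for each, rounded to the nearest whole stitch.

Rate = 29/7.5 = 3.867 sts per cm.
button band: 6.5 × 3.867 = 25.13 → 25.
pocket: 15.5 × 3.867 = 59.93 → 60.
sleeve: 23 × 3.867 = 88.93 → 89.
front: 49 × 3.867 = 189.47 → 189.

button band 25; pocket 60; sleeve 89; front 189.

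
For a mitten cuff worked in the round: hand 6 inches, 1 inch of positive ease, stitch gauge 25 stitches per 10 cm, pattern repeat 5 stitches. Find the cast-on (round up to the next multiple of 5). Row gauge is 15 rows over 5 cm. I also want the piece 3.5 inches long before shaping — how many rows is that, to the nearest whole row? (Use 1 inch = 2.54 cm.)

Cast on 45 stitches; work 27 rows.

Finished = 6 + 1 = 7 inches.
7 inches × 2.54 = 17.78 cm.
25/10 = 2.5 sts per cm; 17.78 × 2.5 = 44.45 sts.
Next multiple of 5 → 45.
3.5 inches = 8.89 cm; × 3 = 26.67 → 27 rows.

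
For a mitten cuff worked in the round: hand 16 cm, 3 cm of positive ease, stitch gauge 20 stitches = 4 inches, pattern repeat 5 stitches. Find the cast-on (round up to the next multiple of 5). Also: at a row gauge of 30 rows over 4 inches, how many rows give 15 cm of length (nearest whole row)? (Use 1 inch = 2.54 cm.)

Finished = 16 + 3 = 19 cm.
19 cm × 1/2.54 = 7.48 inches.
20/4 = 5 sts per in; 7.48 × 5 = 37.40 sts.
Next multiple of 5 → 40.
15 cm = 5.91 inches; × 7.5 = 44.29 → 44 rows.

Cast on 40 stitches; work 44 rows.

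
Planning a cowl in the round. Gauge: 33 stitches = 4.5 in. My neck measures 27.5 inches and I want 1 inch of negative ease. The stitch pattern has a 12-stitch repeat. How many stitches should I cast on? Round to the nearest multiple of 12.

Cast on 192 stitches.

Finished = 27.5 − 1 = 26.5 inches.
33 / 4.5 = 7.333 sts/in.
26.5 × 7.333 = 194.33 sts.
Nearest multiple of 12: 192.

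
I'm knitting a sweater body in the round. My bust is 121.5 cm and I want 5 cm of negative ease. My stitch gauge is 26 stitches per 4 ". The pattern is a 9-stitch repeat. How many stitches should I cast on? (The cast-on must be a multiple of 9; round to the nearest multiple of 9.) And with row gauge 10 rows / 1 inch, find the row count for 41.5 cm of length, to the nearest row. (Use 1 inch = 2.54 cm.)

Cast on 297 stitches; work 163 rows.

Finished = 121.5 − 5 = 116.5 cm.
116.5 cm × 1/2.54 = 45.87 inches.
26/4 = 6.5 sts per in; 45.87 × 6.5 = 298.13 sts.
Nearest multiple of 9 → 297.
41.5 cm = 16.34 inches; × 10 = 163.39 → 163 rows.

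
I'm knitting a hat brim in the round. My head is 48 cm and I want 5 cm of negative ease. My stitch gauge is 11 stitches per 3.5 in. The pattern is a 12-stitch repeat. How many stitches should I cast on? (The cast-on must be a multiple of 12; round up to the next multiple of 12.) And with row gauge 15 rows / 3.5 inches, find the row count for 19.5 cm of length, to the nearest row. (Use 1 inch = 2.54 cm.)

Cast on 60 stitches; work 33 rows.

Finished = 48 − 5 = 43 cm.
43 cm × 1/2.54 = 16.93 inches.
11/3.5 = 3.143 sts per in; 16.93 × 3.143 = 53.21 sts.
Next multiple of 12 → 60.
19.5 cm = 7.68 inches; × 4.286 = 32.90 → 33 rows.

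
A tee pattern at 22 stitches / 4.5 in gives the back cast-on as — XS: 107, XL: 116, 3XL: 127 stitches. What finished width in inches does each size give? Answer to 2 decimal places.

XS 21.89 inches; XL 23.73 inches; 3XL 25.98 inches.

22/4.5 = 4.889 sts per in.
XS: 107 / 4.889 = 21.886 → 21.89 in.
XL: 116 / 4.889 = 23.727 → 23.73 in.
3XL: 127 / 4.889 = 25.977 → 25.98 in.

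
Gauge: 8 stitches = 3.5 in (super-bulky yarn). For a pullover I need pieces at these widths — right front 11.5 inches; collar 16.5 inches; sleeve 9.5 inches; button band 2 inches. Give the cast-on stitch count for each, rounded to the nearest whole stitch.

right front 26; collar 38; sleeve 22; button band 5.

Rate = 8/3.5 = 2.286 sts per in.
right front: 11.5 × 2.286 = 26.29 → 26.
collar: 16.5 × 2.286 = 37.71 → 38.
sleeve: 9.5 × 2.286 = 21.71 → 22.
button band: 2 × 2.286 = 4.57 → 5.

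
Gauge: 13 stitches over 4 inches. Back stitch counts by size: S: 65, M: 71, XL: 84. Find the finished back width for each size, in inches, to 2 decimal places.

13/4 = 3.25 sts per in.
S: 65 / 3.25 = 20.000 → 20.00 in.
M: 71 / 3.25 = 21.846 → 21.85 in.
XL: 84 / 3.25 = 25.846 → 25.85 in.

S 20.00 inches; M 21.85 inches; XL 25.85 inches.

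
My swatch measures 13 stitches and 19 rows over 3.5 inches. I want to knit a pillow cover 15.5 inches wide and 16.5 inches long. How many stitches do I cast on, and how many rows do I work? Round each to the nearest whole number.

Stitch gauge = 13/3.5 = 3.714 sts/in; 15.5 × 3.714 = 57.57 → 58 sts.
Row gauge = 19/3.5 = 5.429 rows/in; 16.5 × 5.429 = 89.57 → 90 rows.

Cast on 58 stitches and work 90 rows.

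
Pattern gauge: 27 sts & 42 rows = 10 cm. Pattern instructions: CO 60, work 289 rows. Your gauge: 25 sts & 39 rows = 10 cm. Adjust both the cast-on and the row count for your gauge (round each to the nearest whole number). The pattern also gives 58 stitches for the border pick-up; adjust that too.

Stitches: 60 × 25/27 = 55.56 → 56.
Rows: 289 × 39/42 = 268.36 → 268.
border pick-up: 58 × 25/27 = 53.70 → 54.

Cast on 56 stitches; work 268 rows; border pick-up 54 stitches.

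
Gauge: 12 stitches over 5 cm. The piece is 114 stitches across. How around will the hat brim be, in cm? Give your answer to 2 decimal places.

12 stitches / 5 cm = 2.4 stitches per cm.
114 / 2.4 = 47.500 cm.

47.50 cm.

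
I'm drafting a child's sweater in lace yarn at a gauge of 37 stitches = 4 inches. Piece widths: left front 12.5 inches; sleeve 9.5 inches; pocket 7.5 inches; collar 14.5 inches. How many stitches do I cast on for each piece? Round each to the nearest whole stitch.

left front 116; sleeve 88; pocket 69; collar 134.

Rate = 37/4 = 9.25 sts per in.
left front: 12.5 × 9.25 = 115.62 → 116.
sleeve: 9.5 × 9.25 = 87.88 → 88.
pocket: 7.5 × 9.25 = 69.38 → 69.
collar: 14.5 × 9.25 = 134.12 → 134.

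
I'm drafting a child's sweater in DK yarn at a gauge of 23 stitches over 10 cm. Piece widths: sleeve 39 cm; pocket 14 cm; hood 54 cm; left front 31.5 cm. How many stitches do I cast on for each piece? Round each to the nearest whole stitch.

Rate = 23/10 = 2.3 sts per cm.
sleeve: 39 × 2.3 = 89.70 → 90.
pocket: 14 × 2.3 = 32.20 → 32.
hood: 54 × 2.3 = 124.20 → 124.
left front: 31.5 × 2.3 = 72.45 → 72.

sleeve 90; pocket 32; hood 124; left front 72.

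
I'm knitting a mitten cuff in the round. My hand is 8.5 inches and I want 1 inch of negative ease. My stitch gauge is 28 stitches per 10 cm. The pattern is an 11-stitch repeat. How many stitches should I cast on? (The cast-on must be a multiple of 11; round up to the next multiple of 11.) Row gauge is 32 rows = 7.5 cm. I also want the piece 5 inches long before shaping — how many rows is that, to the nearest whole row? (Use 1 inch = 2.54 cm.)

Finished = 8.5 − 1 = 7.5 inches.
7.5 inches × 2.54 = 19.05 cm.
28/10 = 2.8 sts per cm; 19.05 × 2.8 = 53.34 sts.
Next multiple of 11 → 55.
5 inches = 12.70 cm; × 4.267 = 54.19 → 54 rows.

Cast on 55 stitches; work 54 rows.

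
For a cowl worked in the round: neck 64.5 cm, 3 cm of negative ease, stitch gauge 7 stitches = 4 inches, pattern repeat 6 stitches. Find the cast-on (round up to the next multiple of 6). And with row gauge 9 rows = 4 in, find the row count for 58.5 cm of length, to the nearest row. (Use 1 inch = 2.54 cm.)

Finished = 64.5 − 3 = 61.5 cm.
61.5 cm × 1/2.54 = 24.21 inches.
7/4 = 1.75 sts per in; 24.21 × 1.75 = 42.37 sts.
Next multiple of 6 → 48.
58.5 cm = 23.03 inches; × 2.25 = 51.82 → 52 rows.

Cast on 48 stitches; work 52 rows.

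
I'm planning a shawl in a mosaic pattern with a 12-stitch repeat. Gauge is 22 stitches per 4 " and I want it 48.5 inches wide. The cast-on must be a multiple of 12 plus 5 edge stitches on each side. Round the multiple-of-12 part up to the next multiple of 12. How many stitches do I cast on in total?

274 stitches.

22 / 4 = 5.5 sts per inch.
48.5 × 5.5 = 266.75 sts.
Less 10 edge sts → 256.75 for the repeat.
Next multiple of 12: 264.
Add back 10 edge sts → 274.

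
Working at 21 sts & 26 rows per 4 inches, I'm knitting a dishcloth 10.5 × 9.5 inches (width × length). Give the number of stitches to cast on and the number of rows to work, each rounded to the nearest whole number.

Cast on 55 stitches and work 62 rows.

Stitch gauge = 21/4 = 5.25 sts/in; 10.5 × 5.25 = 55.12 → 55 sts.
Row gauge = 26/4 = 6.5 rows/in; 9.5 × 6.5 = 61.75 → 62 rows.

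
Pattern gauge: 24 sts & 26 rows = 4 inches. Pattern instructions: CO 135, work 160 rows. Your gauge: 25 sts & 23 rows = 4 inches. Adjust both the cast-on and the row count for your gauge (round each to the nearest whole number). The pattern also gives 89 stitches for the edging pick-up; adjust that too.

Cast on 141 stitches; work 142 rows; edging pick-up 93 stitches.

Stitches: 135 × 25/24 = 140.62 → 141.
Rows: 160 × 23/26 = 141.54 → 142.
edging pick-up: 89 × 25/24 = 92.71 → 93.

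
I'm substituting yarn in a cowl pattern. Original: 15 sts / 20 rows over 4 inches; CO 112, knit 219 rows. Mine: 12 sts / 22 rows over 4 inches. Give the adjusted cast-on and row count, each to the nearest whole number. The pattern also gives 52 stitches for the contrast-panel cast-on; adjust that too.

Cast on 90 stitches; work 241 rows; contrast-panel cast-on 42 stitches.

Stitches: 112 × 12/15 = 89.60 → 90.
Rows: 219 × 22/20 = 240.90 → 241.
contrast-panel cast-on: 52 × 12/15 = 41.60 → 42.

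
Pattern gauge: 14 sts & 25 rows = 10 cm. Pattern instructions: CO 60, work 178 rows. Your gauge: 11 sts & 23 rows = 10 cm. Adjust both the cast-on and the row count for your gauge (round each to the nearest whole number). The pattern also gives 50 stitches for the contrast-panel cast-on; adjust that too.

Cast on 47 stitches; work 164 rows; contrast-panel cast-on 39 stitches.

Stitches: 60 × 11/14 = 47.14 → 47.
Rows: 178 × 23/25 = 163.76 → 164.
contrast-panel cast-on: 50 × 11/14 = 39.29 → 39.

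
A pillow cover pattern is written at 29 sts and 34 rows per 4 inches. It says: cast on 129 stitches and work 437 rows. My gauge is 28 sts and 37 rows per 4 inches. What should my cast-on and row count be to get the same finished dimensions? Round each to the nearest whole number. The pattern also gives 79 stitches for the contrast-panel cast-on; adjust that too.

Stitches: 129 × 28/29 = 124.55 → 125.
Rows: 437 × 37/34 = 475.56 → 476.
contrast-panel cast-on: 79 × 28/29 = 76.28 → 76.

Cast on 125 stitches; work 476 rows; contrast-panel cast-on 76 stitches.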